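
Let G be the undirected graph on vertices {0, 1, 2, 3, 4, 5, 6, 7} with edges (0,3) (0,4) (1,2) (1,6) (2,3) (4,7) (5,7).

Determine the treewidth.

A width-1 tree decomposition is:
Bags: B1 = {5, 7}  B2 = {4, 7}  B3 = {0, 4}  B4 = {0, 3}  B5 = {2, 3}  B6 = {1, 2}  B7 = {1, 6}
Tree: B1–B2, B2–B3, B3–B4, B4–B5, B5–B6, B6–B7
Each bag holds 2 vertices, so the decomposition has width 1, which upper-bounds the treewidth. Any graph with an edge has treewidth ≥ 1, and G has the edge 5–7. Therefore the treewidth is 1.

1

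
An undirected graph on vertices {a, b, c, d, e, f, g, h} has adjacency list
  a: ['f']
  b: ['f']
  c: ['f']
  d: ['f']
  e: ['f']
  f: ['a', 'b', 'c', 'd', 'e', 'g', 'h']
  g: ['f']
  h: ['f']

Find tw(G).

A width-1 tree decomposition is:
Bags: B1 = {e, f}  B2 = {f, g}  B3 = {a, f}  B4 = {b, f}  B5 = {c, f}  B6 = {d, f}  B7 = {f, h}
Tree: B1–B2, B1–B3, B2–B4, B3–B5, B2–B6, B4–B7
The largest bag has 2 vertices, giving width 1; this decomposition certifies tw(G) ≤ 1. G has an edge, so its treewidth is at least 1. Hence tw(G) = 1 exactly.

1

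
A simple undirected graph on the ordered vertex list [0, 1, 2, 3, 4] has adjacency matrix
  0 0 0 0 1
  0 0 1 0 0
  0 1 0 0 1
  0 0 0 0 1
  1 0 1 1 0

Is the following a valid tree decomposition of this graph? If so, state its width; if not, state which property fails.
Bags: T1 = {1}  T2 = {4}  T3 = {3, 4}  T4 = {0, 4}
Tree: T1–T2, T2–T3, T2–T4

No — vertex 2 appears in no bag.

A tree decomposition must satisfy three properties: every vertex lies in some bag; for every edge, both endpoints lie together in some bag; and for every vertex, the bags containing it form a connected subtree. Here vertex 2 appears in no bag, so the decomposition is invalid.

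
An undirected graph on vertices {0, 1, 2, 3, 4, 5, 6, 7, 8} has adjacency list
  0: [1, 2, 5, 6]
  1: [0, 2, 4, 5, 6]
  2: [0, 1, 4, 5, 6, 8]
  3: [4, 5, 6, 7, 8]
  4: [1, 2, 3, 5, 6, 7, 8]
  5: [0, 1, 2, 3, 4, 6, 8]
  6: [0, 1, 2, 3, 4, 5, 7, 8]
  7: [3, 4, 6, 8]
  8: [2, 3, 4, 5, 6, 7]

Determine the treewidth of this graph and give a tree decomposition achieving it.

Every bag has size at most 5, so the width is 5 − 1 = 4 and tw(G) ≤ 4. For the lower bound, the 5 vertices {0, 1, 2, 5, 6} are pairwise adjacent, and any tree decomposition puts a clique entirely inside one bag — forcing width ≥ 4. The upper and lower bounds meet at 4, so that is the treewidth.

Treewidth 4.
One such decomposition:
Bags: B1 = {1, 2, 4, 5, 6}  B2 = {2, 4, 5, 6, 8}  B3 = {3, 4, 5, 6, 8}  B4 = {0, 1, 2, 5, 6}  B5 = {3, 4, 6, 7, 8}
Tree: B1–B2, B2–B3, B1–B4, B3–B5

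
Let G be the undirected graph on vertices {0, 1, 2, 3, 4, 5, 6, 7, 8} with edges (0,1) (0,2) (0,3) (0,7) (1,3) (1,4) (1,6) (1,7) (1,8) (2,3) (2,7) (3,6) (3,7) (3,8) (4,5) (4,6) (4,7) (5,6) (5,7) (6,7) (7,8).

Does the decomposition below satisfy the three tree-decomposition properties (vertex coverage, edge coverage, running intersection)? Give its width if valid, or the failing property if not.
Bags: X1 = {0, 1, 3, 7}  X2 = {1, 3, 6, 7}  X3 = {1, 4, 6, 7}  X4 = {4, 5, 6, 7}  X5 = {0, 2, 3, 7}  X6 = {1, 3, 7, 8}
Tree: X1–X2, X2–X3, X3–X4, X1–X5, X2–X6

Yes; width 3.

Checking the three conditions: (i) the bags cover all of {0, 1, 2, 3, 4, 5, 6, 7, 8}; (ii) for each edge, some bag contains both endpoints; (iii) the bags containing any fixed vertex form a subtree. All hold, so the decomposition is valid with width 4 − 1 = 3.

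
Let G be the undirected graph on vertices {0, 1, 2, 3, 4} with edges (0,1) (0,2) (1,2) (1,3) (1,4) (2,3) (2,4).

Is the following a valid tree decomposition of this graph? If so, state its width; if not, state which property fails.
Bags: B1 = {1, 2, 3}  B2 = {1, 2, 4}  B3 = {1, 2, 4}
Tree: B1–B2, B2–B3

A tree decomposition must satisfy three properties: every vertex lies in some bag; for every edge, both endpoints lie together in some bag; and for every vertex, the bags containing it form a connected subtree. Here vertex 0 appears in no bag, so the decomposition is invalid.

No — vertex 0 appears in no bag.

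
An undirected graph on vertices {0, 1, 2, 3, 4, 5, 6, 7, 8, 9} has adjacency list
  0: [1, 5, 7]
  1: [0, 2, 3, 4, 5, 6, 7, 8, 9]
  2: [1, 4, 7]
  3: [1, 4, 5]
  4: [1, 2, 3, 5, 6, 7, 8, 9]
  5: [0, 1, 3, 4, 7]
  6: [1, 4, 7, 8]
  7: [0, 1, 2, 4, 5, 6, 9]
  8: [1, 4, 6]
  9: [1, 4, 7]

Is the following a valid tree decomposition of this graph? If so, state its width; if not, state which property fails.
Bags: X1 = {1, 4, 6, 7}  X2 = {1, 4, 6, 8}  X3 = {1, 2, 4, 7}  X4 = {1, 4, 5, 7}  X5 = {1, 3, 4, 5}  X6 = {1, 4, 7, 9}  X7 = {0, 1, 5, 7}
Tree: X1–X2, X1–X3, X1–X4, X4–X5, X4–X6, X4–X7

Every vertex of G appears in some bag (union = {0, 1, 2, 3, 4, 5, 6, 7, 8, 9}); every edge is covered by a bag; and for each vertex v the set of bags containing v is connected in the bag tree. The decomposition is therefore valid. The largest bag has 4 vertices, so the width is 3.

Yes; width 3.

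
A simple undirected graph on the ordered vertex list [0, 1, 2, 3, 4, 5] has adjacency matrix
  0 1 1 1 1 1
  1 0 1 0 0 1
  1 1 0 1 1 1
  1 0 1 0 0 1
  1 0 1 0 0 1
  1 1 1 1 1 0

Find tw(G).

3

A width-3 tree decomposition is:
Bags: B1 = {0, 2, 3, 5}  B2 = {0, 2, 4, 5}  B3 = {0, 1, 2, 5}
Tree: B1–B2, B1–B3
Each bag holds 4 vertices, so the decomposition has width 3, which upper-bounds the treewidth. For the lower bound, the 4 vertices {0, 1, 2, 5} are pairwise adjacent, and any tree decomposition puts a clique entirely inside one bag — forcing width ≥ 3. Therefore the treewidth is 3.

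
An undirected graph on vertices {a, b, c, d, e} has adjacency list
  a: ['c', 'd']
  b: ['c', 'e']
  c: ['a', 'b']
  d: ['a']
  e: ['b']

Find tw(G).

A width-1 tree decomposition is:
Bags: B1 = {b, e}  B2 = {b, c}  B3 = {a, c}  B4 = {a, d}
Tree: B1–B2, B2–B3, B3–B4
The largest bag has 2 vertices, giving width 1; this decomposition certifies tw(G) ≤ 1. G has an edge, so its treewidth is at least 1. Therefore the treewidth is 1.

1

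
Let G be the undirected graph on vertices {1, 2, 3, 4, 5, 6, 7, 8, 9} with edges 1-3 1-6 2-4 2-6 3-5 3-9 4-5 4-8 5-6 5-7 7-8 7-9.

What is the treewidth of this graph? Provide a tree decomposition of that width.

Treewidth 3.
Bags: B1 = {2, 4, 6, 8}  B2 = {4, 5, 6, 8}  B3 = {5, 6, 7, 8}  B4 = {1, 5, 6, 7}  B5 = {1, 3, 5, 7}  B6 = {1, 3, 7, 9}
Tree: B1–B2, B2–B3, B3–B4, B4–B5, B5–B6

Each bag holds 4 vertices, so the decomposition has width 3, which upper-bounds the treewidth. For the lower bound: the 4 vertex sets {2,4,8}, {6}, {5}, {1,3,7,9} are disjoint, each induces a connected subgraph, and every pair is joined by at least one edge of G. Contracting each set to a single vertex therefore yields K_{4} as a minor, and since treewidth is minor-monotone, tw(G) ≥ tw(K_{4}) = 3. Therefore the treewidth is 3.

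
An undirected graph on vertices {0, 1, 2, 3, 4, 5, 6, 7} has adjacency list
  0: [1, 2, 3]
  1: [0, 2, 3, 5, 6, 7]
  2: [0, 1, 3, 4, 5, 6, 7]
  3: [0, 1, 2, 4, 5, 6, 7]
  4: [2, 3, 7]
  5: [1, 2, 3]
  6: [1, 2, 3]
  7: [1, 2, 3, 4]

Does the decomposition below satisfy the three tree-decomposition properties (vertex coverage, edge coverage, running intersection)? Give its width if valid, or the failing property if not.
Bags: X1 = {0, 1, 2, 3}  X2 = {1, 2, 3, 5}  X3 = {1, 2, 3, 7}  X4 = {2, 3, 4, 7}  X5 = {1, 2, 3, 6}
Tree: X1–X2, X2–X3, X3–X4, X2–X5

Vertex coverage: the bags together contain {0, 1, 2, 3, 4, 5, 6, 7}, the full vertex set. Edge coverage: each edge of G has both endpoints in at least one bag. Running intersection: for every vertex, the bags containing it form a connected subtree. All three properties hold, so this is a valid tree decomposition of width max|bag| − 1 = 3, and hence tw(G) ≤ 3.

Yes; width 3.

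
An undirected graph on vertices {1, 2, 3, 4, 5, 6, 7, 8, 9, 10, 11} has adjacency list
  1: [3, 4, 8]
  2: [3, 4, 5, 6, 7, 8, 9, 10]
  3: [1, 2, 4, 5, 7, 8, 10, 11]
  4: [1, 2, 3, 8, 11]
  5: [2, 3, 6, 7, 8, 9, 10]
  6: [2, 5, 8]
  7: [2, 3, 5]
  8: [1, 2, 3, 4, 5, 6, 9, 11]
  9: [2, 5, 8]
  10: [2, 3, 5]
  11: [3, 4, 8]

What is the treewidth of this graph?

A width-3 tree decomposition is:
Bags: B1 = {2, 3, 5, 8}  B2 = {2, 3, 5, 7}  B3 = {2, 5, 6, 8}  B4 = {2, 3, 4, 8}  B5 = {3, 4, 8, 11}  B6 = {2, 3, 5, 10}  B7 = {1, 3, 4, 8}  B8 = {2, 5, 8, 9}
Tree: B1–B2, B1–B3, B1–B4, B4–B5, B1–B6, B5–B7, B3–B8
The largest bag has 4 vertices, giving width 3; this decomposition certifies tw(G) ≤ 3. Conversely, {1, 3, 4, 8} is a clique of size 4, and the vertices of any clique must share a bag in every tree decomposition; so some bag has ≥ 4 vertices and tw(G) ≥ 3. Combining the bounds, tw(G) = 3.

3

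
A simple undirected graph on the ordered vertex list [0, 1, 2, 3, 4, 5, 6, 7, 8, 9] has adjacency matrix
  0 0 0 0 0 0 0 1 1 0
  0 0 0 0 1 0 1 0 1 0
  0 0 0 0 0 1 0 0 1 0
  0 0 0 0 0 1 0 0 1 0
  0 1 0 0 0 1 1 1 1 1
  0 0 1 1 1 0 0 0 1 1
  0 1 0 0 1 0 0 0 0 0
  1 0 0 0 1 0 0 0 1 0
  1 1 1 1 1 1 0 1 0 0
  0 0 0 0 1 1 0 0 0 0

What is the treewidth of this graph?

A width-2 tree decomposition is:
Bags: B1 = {4, 5, 8}  B2 = {1, 4, 8}  B3 = {3, 5, 8}  B4 = {4, 5, 9}  B5 = {2, 5, 8}  B6 = {1, 4, 6}  B7 = {4, 7, 8}  B8 = {0, 7, 8}
Tree: B1–B2, B1–B3, B1–B4, B1–B5, B2–B6, B2–B7, B7–B8
Every bag has size at most 3, so the width is 3 − 1 = 2 and tw(G) ≤ 2. On the other hand G contains the 3-clique {0, 7, 8}. A clique must lie in a single bag of any decomposition, so no decomposition can have width below 2. The upper and lower bounds meet at 2, so that is the treewidth.

2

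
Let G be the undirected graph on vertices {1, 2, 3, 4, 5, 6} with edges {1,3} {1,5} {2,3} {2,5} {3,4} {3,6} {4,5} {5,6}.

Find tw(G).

A width-2 tree decomposition is:
Bags: B1 = {3, 4, 5}  B2 = {3, 5, 6}  B3 = {1, 3, 5}  B4 = {2, 3, 5}
Tree: B1–B2, B2–B3, B3–B4
Every bag has size at most 3, so the width is 3 − 1 = 2 and tw(G) ≤ 2. The edges 3–4–5–6–3 form a cycle, so G is not a tree and its treewidth is at least 2. Hence tw(G) = 2 exactly.

2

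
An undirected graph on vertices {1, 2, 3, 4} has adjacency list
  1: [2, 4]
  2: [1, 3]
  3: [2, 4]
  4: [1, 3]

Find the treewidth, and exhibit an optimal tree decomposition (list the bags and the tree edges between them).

Treewidth 2.
One such decomposition:
Bags: B1 = {1, 3, 4}  B2 = {1, 2, 3}
Tree: B1–B2

Each bag holds 3 vertices, so the decomposition has width 2, which upper-bounds the treewidth. Since 3–4–1–2–3 is a cycle in G, G is not acyclic. Forests are exactly the graphs of treewidth ≤ 1, so tw(G) ≥ 2. Combining the bounds, tw(G) = 2.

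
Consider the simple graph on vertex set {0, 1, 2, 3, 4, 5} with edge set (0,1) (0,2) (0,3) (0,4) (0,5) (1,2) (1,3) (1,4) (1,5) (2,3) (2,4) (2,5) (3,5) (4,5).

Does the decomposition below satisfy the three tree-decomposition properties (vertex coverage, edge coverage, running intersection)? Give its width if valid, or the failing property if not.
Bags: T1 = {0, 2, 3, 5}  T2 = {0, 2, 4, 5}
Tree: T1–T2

A tree decomposition must satisfy three properties: every vertex lies in some bag; for every edge, both endpoints lie together in some bag; and for every vertex, the bags containing it form a connected subtree. Here vertex 1 appears in no bag, so the decomposition is invalid.

No — vertex 1 appears in no bag.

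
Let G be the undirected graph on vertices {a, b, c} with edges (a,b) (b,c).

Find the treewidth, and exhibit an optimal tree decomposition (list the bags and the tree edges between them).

Treewidth 1.
One such decomposition:
Bags: B1 = {b, c}  B2 = {a, b}
Tree: B1–B2

The largest bag has 2 vertices, giving width 1; this decomposition certifies tw(G) ≤ 1. Any graph with an edge has treewidth ≥ 1, and G has the edge c–b. Combining the bounds, tw(G) = 1.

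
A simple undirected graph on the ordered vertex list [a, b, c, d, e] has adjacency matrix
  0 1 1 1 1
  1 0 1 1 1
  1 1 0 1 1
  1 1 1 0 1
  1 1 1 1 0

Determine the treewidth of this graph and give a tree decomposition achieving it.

A single bag containing all 5 vertices is trivially a valid decomposition of width 4. Conversely, {a, b, c, d, e} is a clique of size 5, and the vertices of any clique must share a bag in every tree decomposition; so some bag has ≥ 5 vertices and tw(G) ≥ 4. Therefore the treewidth is 4.

Treewidth 4.
Bags: B1 = {a, b, c, d, e}
Tree: (single bag)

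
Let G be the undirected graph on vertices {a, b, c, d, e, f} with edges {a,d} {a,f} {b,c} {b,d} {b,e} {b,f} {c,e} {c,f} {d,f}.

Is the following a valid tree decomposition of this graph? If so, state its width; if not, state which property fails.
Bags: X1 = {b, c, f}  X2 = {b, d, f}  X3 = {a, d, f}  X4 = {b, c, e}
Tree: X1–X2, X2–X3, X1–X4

Yes; width 2.

Vertex coverage: the bags together contain {a, b, c, d, e, f}, the full vertex set. Edge coverage: each edge of G has both endpoints in at least one bag. Running intersection: for every vertex, the bags containing it form a connected subtree. All three properties hold, so this is a valid tree decomposition of width max|bag| − 1 = 2, and hence tw(G) ≤ 2.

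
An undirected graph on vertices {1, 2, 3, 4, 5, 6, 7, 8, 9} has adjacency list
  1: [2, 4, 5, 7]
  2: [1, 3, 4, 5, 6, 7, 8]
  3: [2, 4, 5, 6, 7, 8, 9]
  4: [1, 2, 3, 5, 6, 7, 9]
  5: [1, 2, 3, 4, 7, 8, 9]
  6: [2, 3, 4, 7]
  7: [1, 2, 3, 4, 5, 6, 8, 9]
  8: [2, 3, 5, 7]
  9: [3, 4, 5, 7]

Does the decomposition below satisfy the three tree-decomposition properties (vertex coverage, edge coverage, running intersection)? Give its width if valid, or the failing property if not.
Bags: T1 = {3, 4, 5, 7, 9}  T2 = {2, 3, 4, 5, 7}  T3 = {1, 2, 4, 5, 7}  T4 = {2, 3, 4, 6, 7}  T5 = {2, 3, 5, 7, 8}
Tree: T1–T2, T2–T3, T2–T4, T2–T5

Yes; width 4.

Vertex coverage: the bags together contain {1, 2, 3, 4, 5, 6, 7, 8, 9}, the full vertex set. Edge coverage: each edge of G has both endpoints in at least one bag. Running intersection: for every vertex, the bags containing it form a connected subtree. All three properties hold, so this is a valid tree decomposition of width max|bag| − 1 = 4, and hence tw(G) ≤ 4.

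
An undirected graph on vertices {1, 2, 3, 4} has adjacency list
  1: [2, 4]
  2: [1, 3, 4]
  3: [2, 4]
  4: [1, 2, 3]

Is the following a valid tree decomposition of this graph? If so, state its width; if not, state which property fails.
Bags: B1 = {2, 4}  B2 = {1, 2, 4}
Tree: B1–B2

No — vertex 3 appears in no bag.

A tree decomposition must satisfy three properties: every vertex lies in some bag; for every edge, both endpoints lie together in some bag; and for every vertex, the bags containing it form a connected subtree. Here vertex 3 appears in no bag, so the decomposition is invalid.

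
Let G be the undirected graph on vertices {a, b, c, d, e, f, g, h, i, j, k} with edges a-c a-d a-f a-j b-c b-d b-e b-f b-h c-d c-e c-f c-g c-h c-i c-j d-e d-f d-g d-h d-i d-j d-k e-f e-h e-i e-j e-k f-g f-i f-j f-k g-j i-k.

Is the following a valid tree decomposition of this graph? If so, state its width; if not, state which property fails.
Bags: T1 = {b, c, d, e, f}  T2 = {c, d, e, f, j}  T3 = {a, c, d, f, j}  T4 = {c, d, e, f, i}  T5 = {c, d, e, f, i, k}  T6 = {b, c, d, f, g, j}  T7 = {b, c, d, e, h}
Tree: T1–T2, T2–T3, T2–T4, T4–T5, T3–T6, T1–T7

A tree decomposition must satisfy three properties: every vertex lies in some bag; for every edge, both endpoints lie together in some bag; and for every vertex, the bags containing it form a connected subtree. Here bags containing vertex b are not connected in the tree, so the decomposition is invalid.

No — bags containing vertex b are not connected in the tree.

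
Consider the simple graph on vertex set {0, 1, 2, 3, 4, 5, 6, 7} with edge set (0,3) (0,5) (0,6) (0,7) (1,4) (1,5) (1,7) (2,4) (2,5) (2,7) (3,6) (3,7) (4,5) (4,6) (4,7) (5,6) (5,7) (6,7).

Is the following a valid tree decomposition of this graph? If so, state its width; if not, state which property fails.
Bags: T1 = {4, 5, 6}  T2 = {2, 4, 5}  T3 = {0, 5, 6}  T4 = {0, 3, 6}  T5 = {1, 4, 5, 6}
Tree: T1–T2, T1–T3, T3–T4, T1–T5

No — vertex 7 appears in no bag.

A tree decomposition must satisfy three properties: every vertex lies in some bag; for every edge, both endpoints lie together in some bag; and for every vertex, the bags containing it form a connected subtree. Here vertex 7 appears in no bag, so the decomposition is invalid.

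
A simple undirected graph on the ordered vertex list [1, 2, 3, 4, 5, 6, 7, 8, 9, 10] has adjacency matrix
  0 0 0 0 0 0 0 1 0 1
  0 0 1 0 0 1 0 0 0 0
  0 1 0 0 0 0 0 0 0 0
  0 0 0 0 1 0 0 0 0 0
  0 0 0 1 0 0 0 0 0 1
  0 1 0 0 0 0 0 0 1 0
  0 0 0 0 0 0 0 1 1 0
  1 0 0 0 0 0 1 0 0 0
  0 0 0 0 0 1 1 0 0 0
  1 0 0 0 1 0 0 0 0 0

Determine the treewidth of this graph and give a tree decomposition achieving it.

Every bag has size at most 2, so the width is 2 − 1 = 1 and tw(G) ≤ 1. Since G has at least one edge (e.g. 3–2), it is not an edgeless graph, so tw(G) ≥ 1. Hence tw(G) = 1 exactly.

Treewidth 1.
Bags: B1 = {2, 3}  B2 = {2, 6}  B3 = {6, 9}  B4 = {7, 9}  B5 = {7, 8}  B6 = {1, 8}  B7 = {1, 10}  B8 = {5, 10}  B9 = {4, 5}
Tree: B1–B2, B2–B3, B3–B4, B4–B5, B5–B6, B6–B7, B7–B8, B8–B9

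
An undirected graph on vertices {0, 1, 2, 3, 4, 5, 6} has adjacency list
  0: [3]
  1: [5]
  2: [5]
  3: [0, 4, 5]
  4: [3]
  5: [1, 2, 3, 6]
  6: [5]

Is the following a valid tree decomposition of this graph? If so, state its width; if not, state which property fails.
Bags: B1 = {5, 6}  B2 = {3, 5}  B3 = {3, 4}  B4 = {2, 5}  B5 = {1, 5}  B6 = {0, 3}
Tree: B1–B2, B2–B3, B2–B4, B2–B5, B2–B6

Yes; width 1.

Every vertex of G appears in some bag (union = {0, 1, 2, 3, 4, 5, 6}); every edge is covered by a bag; and for each vertex v the set of bags containing v is connected in the bag tree. The decomposition is therefore valid. The largest bag has 2 vertices, so the width is 1.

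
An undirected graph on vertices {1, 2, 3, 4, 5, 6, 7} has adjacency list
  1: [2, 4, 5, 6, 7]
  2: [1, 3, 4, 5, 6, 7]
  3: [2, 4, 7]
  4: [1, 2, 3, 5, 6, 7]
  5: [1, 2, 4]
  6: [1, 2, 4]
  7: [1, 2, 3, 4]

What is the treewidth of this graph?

3

A width-3 tree decomposition is:
Bags: B1 = {1, 2, 4, 7}  B2 = {1, 2, 4, 5}  B3 = {2, 3, 4, 7}  B4 = {1, 2, 4, 6}
Tree: B1–B2, B1–B3, B2–B4
Each bag holds 4 vertices, so the decomposition has width 3, which upper-bounds the treewidth. On the other hand G contains the 4-clique {1, 2, 4, 5}. A clique must lie in a single bag of any decomposition, so no decomposition can have width below 3. Therefore the treewidth is 3.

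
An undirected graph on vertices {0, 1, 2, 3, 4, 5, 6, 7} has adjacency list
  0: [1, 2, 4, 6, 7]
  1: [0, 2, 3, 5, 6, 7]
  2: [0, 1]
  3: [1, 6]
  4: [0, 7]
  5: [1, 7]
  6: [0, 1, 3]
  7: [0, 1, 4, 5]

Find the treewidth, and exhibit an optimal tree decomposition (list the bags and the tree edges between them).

Treewidth 2.
Bags: B1 = {0, 1, 7}  B2 = {0, 1, 6}  B3 = {1, 3, 6}  B4 = {0, 1, 2}  B5 = {0, 4, 7}  B6 = {1, 5, 7}
Tree: B1–B2, B2–B3, B1–B4, B1–B5, B1–B6

Every bag has size at most 3, so the width is 3 − 1 = 2 and tw(G) ≤ 2. For the lower bound, the 3 vertices {0, 1, 2} are pairwise adjacent, and any tree decomposition puts a clique entirely inside one bag — forcing width ≥ 2. Combining the bounds, tw(G) = 2.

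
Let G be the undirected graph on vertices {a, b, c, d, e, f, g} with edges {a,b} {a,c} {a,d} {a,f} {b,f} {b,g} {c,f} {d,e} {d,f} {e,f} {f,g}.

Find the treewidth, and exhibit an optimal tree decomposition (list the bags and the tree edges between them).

Each bag holds 3 vertices, so the decomposition has width 2, which upper-bounds the treewidth. On the other hand G contains the 3-clique {b, f, g}. A clique must lie in a single bag of any decomposition, so no decomposition can have width below 2. Combining the bounds, tw(G) = 2.

Treewidth 2.
Bags: B1 = {a, d, f}  B2 = {a, b, f}  B3 = {d, e, f}  B4 = {a, c, f}  B5 = {b, f, g}
Tree: B1–B2, B1–B3, B2–B4, B2–B5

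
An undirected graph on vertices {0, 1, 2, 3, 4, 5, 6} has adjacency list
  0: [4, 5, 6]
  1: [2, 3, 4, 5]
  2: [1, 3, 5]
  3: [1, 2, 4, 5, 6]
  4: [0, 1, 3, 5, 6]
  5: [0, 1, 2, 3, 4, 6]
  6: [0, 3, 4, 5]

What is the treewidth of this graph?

A width-3 tree decomposition is:
Bags: B1 = {1, 3, 4, 5}  B2 = {3, 4, 5, 6}  B3 = {0, 4, 5, 6}  B4 = {1, 2, 3, 5}
Tree: B1–B2, B2–B3, B1–B4
Each bag holds 4 vertices, so the decomposition has width 3, which upper-bounds the treewidth. On the other hand G contains the 4-clique {0, 4, 5, 6}. A clique must lie in a single bag of any decomposition, so no decomposition can have width below 3. Combining the bounds, tw(G) = 3.

3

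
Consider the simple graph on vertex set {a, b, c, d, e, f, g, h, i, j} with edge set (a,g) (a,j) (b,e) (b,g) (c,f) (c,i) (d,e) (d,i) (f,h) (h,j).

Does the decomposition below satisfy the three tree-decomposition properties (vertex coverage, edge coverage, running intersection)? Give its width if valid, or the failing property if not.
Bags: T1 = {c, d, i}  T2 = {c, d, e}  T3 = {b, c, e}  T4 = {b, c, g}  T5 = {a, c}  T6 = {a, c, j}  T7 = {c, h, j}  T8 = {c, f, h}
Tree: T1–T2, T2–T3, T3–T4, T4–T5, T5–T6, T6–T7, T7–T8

No — edge (g,a) lies in no bag.

A tree decomposition must satisfy three properties: every vertex lies in some bag; for every edge, both endpoints lie together in some bag; and for every vertex, the bags containing it form a connected subtree. Here edge (g,a) lies in no bag, so the decomposition is invalid.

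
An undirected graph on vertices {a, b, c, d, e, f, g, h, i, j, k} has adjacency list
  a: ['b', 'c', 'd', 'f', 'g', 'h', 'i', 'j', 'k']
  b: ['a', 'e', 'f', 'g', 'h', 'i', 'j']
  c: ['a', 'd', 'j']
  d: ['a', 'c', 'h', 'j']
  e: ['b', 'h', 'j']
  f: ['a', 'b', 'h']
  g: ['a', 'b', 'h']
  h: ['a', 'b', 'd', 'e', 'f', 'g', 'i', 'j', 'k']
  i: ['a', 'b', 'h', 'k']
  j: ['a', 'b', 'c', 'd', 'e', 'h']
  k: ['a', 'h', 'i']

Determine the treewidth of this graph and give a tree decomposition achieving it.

Treewidth 3.
One such decomposition:
Bags: B1 = {a, h, i, k}  B2 = {a, b, h, i}  B3 = {a, b, h, j}  B4 = {b, e, h, j}  B5 = {a, b, g, h}  B6 = {a, b, f, h}  B7 = {a, d, h, j}  B8 = {a, c, d, j}
Tree: B1–B2, B2–B3, B3–B4, B3–B5, B2–B6, B3–B7, B7–B8

Every bag has size at most 4, so the width is 4 − 1 = 3 and tw(G) ≤ 3. On the other hand G contains the 4-clique {b, e, h, j}. A clique must lie in a single bag of any decomposition, so no decomposition can have width below 3. Hence tw(G) = 3 exactly.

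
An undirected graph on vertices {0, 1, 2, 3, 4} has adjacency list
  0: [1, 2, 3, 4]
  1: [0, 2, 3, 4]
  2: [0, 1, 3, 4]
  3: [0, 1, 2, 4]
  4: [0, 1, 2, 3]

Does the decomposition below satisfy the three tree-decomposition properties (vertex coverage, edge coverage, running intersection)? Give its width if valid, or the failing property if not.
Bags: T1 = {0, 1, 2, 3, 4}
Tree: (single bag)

Yes; width 4.

Checking the three conditions: (i) the bags cover all of {0, 1, 2, 3, 4}; (ii) for each edge, some bag contains both endpoints; (iii) the bags containing any fixed vertex form a subtree. All hold, so the decomposition is valid with width 5 − 1 = 4.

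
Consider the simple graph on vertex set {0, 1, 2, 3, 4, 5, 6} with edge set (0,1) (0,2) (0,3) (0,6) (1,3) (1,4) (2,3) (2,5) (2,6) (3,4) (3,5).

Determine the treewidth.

A width-2 tree decomposition is:
Bags: B1 = {0, 2, 3}  B2 = {2, 3, 5}  B3 = {0, 1, 3}  B4 = {0, 2, 6}  B5 = {1, 3, 4}
Tree: B1–B2, B1–B3, B1–B4, B3–B5
The largest bag has 3 vertices, giving width 2; this decomposition certifies tw(G) ≤ 2. On the other hand G contains the 3-clique {0, 1, 3}. A clique must lie in a single bag of any decomposition, so no decomposition can have width below 2. Hence tw(G) = 2 exactly.

2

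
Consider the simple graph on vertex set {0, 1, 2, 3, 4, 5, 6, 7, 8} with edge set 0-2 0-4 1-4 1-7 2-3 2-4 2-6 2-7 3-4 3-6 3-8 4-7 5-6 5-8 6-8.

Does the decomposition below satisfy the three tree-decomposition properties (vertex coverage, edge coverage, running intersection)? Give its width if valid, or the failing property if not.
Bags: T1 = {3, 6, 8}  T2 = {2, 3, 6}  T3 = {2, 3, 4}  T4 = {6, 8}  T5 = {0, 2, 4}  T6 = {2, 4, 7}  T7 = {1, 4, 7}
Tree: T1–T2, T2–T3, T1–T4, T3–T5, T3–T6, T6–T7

A tree decomposition must satisfy three properties: every vertex lies in some bag; for every edge, both endpoints lie together in some bag; and for every vertex, the bags containing it form a connected subtree. Here vertex 5 appears in no bag, so the decomposition is invalid.

No — vertex 5 appears in no bag.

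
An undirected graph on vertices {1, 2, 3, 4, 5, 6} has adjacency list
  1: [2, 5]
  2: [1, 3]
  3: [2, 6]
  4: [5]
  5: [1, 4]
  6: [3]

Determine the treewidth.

A width-1 tree decomposition is:
Bags: B1 = {4, 5}  B2 = {1, 5}  B3 = {1, 2}  B4 = {2, 3}  B5 = {3, 6}
Tree: B1–B2, B2–B3, B3–B4, B4–B5
The largest bag has 2 vertices, giving width 1; this decomposition certifies tw(G) ≤ 1. G has an edge, so its treewidth is at least 1. Combining the bounds, tw(G) = 1.

1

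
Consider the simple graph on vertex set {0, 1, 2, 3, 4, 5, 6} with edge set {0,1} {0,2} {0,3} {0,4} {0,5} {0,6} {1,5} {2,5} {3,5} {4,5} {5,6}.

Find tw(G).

2

A width-2 tree decomposition is:
Bags: B1 = {0, 3, 5}  B2 = {0, 5, 6}  B3 = {0, 1, 5}  B4 = {0, 4, 5}  B5 = {0, 2, 5}
Tree: B1–B2, B2–B3, B2–B4, B3–B5
The largest bag has 3 vertices, giving width 2; this decomposition certifies tw(G) ≤ 2. For the lower bound, the 3 vertices {0, 1, 5} are pairwise adjacent, and any tree decomposition puts a clique entirely inside one bag — forcing width ≥ 2. Therefore the treewidth is 2.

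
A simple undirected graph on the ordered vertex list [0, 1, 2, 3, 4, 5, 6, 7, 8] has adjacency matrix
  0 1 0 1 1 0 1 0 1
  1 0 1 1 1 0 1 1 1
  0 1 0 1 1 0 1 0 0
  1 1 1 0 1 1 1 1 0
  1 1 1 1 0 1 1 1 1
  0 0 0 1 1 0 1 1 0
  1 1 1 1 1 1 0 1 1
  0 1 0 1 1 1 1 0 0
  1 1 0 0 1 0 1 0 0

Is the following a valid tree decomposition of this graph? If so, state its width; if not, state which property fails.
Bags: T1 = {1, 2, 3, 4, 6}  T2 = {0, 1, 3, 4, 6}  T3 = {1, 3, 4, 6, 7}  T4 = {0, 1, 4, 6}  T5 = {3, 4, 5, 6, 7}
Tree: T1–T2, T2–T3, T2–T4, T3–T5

No — vertex 8 appears in no bag.

A tree decomposition must satisfy three properties: every vertex lies in some bag; for every edge, both endpoints lie together in some bag; and for every vertex, the bags containing it form a connected subtree. Here vertex 8 appears in no bag, so the decomposition is invalid.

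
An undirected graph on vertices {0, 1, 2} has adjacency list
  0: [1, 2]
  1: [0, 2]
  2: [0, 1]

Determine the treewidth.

2

A width-2 tree decomposition is:
Bags: B1 = {0, 1, 2}
Tree: (single bag)
A single bag containing all 3 vertices is trivially a valid decomposition of width 2. Conversely, {0, 1, 2} is a clique of size 3, and the vertices of any clique must share a bag in every tree decomposition; so some bag has ≥ 3 vertices and tw(G) ≥ 2. The upper and lower bounds meet at 2, so that is the treewidth.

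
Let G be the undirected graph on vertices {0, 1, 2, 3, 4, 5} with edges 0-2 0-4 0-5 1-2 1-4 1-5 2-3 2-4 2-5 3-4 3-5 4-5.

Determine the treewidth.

A width-3 tree decomposition is:
Bags: B1 = {1, 2, 4, 5}  B2 = {2, 3, 4, 5}  B3 = {0, 2, 4, 5}
Tree: B1–B2, B2–B3
Every bag has size at most 4, so the width is 4 − 1 = 3 and tw(G) ≤ 3. For the lower bound, the 4 vertices {0, 2, 4, 5} are pairwise adjacent, and any tree decomposition puts a clique entirely inside one bag — forcing width ≥ 3. Hence tw(G) = 3 exactly.

3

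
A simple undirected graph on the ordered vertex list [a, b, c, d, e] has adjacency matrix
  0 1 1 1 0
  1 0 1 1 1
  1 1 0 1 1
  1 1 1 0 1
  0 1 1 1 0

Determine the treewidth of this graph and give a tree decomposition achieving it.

Each bag holds 4 vertices, so the decomposition has width 3, which upper-bounds the treewidth. For the lower bound, the 4 vertices {b, c, d, e} are pairwise adjacent, and any tree decomposition puts a clique entirely inside one bag — forcing width ≥ 3. The upper and lower bounds meet at 3, so that is the treewidth.

Treewidth 3.
One such decomposition:
Bags: B1 = {a, b, c, d}  B2 = {b, c, d, e}
Tree: B1–B2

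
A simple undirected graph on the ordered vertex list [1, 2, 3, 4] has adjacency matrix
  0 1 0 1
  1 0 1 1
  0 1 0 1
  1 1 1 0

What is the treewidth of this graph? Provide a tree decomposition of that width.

The largest bag has 3 vertices, giving width 2; this decomposition certifies tw(G) ≤ 2. Conversely, {1, 2, 4} is a clique of size 3, and the vertices of any clique must share a bag in every tree decomposition; so some bag has ≥ 3 vertices and tw(G) ≥ 2. The upper and lower bounds meet at 2, so that is the treewidth.

Treewidth 2.
One such decomposition:
Bags: B1 = {2, 3, 4}  B2 = {1, 2, 4}
Tree: B1–B2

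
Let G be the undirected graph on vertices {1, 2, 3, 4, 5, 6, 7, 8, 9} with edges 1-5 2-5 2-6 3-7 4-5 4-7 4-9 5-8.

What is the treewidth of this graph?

1

A width-1 tree decomposition is:
Bags: B1 = {2, 5}  B2 = {4, 5}  B3 = {1, 5}  B4 = {4, 9}  B5 = {4, 7}  B6 = {3, 7}  B7 = {2, 6}  B8 = {5, 8}
Tree: B1–B2, B1–B3, B2–B4, B2–B5, B5–B6, B1–B7, B2–B8
The largest bag has 2 vertices, giving width 1; this decomposition certifies tw(G) ≤ 1. G has an edge, so its treewidth is at least 1. Therefore the treewidth is 1.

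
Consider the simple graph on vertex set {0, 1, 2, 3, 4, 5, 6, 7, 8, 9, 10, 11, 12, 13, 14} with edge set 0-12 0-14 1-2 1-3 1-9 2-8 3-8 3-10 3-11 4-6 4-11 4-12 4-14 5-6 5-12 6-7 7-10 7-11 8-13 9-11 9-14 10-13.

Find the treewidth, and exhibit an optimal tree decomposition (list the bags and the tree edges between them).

Treewidth 3.
Bags: B1 = {0, 5, 6, 12}  B2 = {0, 4, 6, 12}  B3 = {0, 4, 6, 14}  B4 = {4, 6, 7, 14}  B5 = {4, 7, 11, 14}  B6 = {7, 9, 11, 14}  B7 = {7, 9, 10, 11}  B8 = {3, 9, 10, 11}  B9 = {1, 3, 9, 10}  B10 = {1, 3, 10, 13}  B11 = {1, 3, 8, 13}  B12 = {1, 2, 8, 13}
Tree: B1–B2, B2–B3, B3–B4, B4–B5, B5–B6, B6–B7, B7–B8, B8–B9, B9–B10, B10–B11, B11–B12

Every bag has size at most 4, so the width is 4 − 1 = 3 and tw(G) ≤ 3. For the lower bound: the 4 vertex sets {0,5,12}, {6}, {4}, {7,9,11,14} are disjoint, each induces a connected subgraph, and every pair is joined by at least one edge of G. Contracting each set to a single vertex therefore yields K_{4} as a minor, and since treewidth is minor-monotone, tw(G) ≥ tw(K_{4}) = 3. Hence tw(G) = 3 exactly.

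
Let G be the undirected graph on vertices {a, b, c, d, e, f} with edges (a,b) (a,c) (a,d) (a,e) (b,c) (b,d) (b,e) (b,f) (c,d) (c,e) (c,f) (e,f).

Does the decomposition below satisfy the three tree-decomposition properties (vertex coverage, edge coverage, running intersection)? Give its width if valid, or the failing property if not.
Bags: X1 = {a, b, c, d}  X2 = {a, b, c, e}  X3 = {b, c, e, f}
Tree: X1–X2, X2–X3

Yes; width 3.

Vertex coverage: the bags together contain {a, b, c, d, e, f}, the full vertex set. Edge coverage: each edge of G has both endpoints in at least one bag. Running intersection: for every vertex, the bags containing it form a connected subtree. All three properties hold, so this is a valid tree decomposition of width max|bag| − 1 = 3, and hence tw(G) ≤ 3.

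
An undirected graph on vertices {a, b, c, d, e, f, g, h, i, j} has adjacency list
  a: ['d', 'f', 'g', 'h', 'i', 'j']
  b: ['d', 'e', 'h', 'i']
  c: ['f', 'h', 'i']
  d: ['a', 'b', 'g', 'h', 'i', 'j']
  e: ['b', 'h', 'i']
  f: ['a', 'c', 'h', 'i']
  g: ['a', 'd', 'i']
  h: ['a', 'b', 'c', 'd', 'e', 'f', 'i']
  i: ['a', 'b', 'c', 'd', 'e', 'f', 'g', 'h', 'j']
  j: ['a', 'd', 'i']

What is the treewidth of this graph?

3

A width-3 tree decomposition is:
Bags: B1 = {b, d, h, i}  B2 = {a, d, h, i}  B3 = {a, d, i, j}  B4 = {a, f, h, i}  B5 = {c, f, h, i}  B6 = {a, d, g, i}  B7 = {b, e, h, i}
Tree: B1–B2, B2–B3, B2–B4, B4–B5, B3–B6, B1–B7
Each bag holds 4 vertices, so the decomposition has width 3, which upper-bounds the treewidth. Conversely, {a, d, g, i} is a clique of size 4, and the vertices of any clique must share a bag in every tree decomposition; so some bag has ≥ 4 vertices and tw(G) ≥ 3. The upper and lower bounds meet at 3, so that is the treewidth.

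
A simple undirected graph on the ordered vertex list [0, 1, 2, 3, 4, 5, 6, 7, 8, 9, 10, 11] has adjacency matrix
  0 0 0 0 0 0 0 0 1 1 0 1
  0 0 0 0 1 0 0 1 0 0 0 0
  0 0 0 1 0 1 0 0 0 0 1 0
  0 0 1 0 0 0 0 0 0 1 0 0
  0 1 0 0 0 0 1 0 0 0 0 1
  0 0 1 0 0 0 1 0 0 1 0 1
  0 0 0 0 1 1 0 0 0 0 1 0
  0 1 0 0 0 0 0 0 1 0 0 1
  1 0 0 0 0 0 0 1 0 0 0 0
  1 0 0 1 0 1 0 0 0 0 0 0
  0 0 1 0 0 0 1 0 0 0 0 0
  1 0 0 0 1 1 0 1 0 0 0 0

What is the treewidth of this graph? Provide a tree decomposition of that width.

The largest bag has 4 vertices, giving width 3; this decomposition certifies tw(G) ≤ 3. For the lower bound: the 4 vertex sets {2,3,10}, {9}, {5}, {0,4,6,11} are disjoint, each induces a connected subgraph, and every pair is joined by at least one edge of G. Contracting each set to a single vertex therefore yields K_{4} as a minor, and since treewidth is minor-monotone, tw(G) ≥ tw(K_{4}) = 3. The upper and lower bounds meet at 3, so that is the treewidth.

Treewidth 3.
One optimal decomposition is:
Bags: B1 = {2, 3, 9, 10}  B2 = {2, 5, 9, 10}  B3 = {5, 6, 9, 10}  B4 = {0, 5, 6, 9}  B5 = {0, 5, 6, 11}  B6 = {0, 4, 6, 11}  B7 = {0, 4, 8, 11}  B8 = {4, 7, 8, 11}  B9 = {1, 4, 7, 8}
Tree: B1–B2, B2–B3, B3–B4, B4–B5, B5–B6, B6–B7, B7–B8, B8–B9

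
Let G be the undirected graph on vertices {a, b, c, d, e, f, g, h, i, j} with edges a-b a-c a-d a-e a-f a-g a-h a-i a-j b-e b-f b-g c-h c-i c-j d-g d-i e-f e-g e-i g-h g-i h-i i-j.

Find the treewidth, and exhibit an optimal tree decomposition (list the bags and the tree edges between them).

Treewidth 3.
One optimal decomposition is:
Bags: B1 = {a, g, h, i}  B2 = {a, e, g, i}  B3 = {a, b, e, g}  B4 = {a, b, e, f}  B5 = {a, d, g, i}  B6 = {a, c, h, i}  B7 = {a, c, i, j}
Tree: B1–B2, B2–B3, B3–B4, B1–B5, B1–B6, B6–B7

Every bag has size at most 4, so the width is 4 − 1 = 3 and tw(G) ≤ 3. Conversely, {a, b, e, f} is a clique of size 4, and the vertices of any clique must share a bag in every tree decomposition; so some bag has ≥ 4 vertices and tw(G) ≥ 3. Hence tw(G) = 3 exactly.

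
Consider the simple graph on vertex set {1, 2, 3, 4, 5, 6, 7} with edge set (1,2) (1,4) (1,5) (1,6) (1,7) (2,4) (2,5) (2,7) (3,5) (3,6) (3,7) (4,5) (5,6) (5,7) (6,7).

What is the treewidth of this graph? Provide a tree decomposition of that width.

Treewidth 3.
One optimal decomposition is:
Bags: B1 = {1, 2, 5, 7}  B2 = {1, 2, 4, 5}  B3 = {1, 5, 6, 7}  B4 = {3, 5, 6, 7}
Tree: B1–B2, B1–B3, B3–B4

The largest bag has 4 vertices, giving width 3; this decomposition certifies tw(G) ≤ 3. Conversely, {1, 2, 4, 5} is a clique of size 4, and the vertices of any clique must share a bag in every tree decomposition; so some bag has ≥ 4 vertices and tw(G) ≥ 3. Therefore the treewidth is 3.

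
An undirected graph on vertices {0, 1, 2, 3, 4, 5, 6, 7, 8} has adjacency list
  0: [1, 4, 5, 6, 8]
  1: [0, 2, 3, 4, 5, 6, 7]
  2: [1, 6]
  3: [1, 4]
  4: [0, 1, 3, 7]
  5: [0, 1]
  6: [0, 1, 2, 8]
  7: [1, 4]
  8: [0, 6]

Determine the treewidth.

A width-2 tree decomposition is:
Bags: B1 = {0, 1, 6}  B2 = {0, 6, 8}  B3 = {1, 2, 6}  B4 = {0, 1, 4}  B5 = {1, 4, 7}  B6 = {0, 1, 5}  B7 = {1, 3, 4}
Tree: B1–B2, B1–B3, B1–B4, B4–B5, B1–B6, B4–B7
Each bag holds 3 vertices, so the decomposition has width 2, which upper-bounds the treewidth. For the lower bound, the 3 vertices {0, 6, 8} are pairwise adjacent, and any tree decomposition puts a clique entirely inside one bag — forcing width ≥ 2. Combining the bounds, tw(G) = 2.

2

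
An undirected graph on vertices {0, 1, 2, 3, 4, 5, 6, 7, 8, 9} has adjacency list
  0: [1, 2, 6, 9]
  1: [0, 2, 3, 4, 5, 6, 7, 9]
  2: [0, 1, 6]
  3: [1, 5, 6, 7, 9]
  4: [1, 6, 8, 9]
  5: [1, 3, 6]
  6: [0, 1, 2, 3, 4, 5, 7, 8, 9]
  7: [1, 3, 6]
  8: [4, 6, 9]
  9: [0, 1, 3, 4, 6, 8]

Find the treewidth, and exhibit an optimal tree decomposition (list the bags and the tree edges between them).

Treewidth 3.
One optimal decomposition is:
Bags: B1 = {0, 1, 6, 9}  B2 = {1, 4, 6, 9}  B3 = {1, 3, 6, 9}  B4 = {1, 3, 6, 7}  B5 = {4, 6, 8, 9}  B6 = {0, 1, 2, 6}  B7 = {1, 3, 5, 6}
Tree: B1–B2, B1–B3, B3–B4, B2–B5, B1–B6, B4–B7

Each bag holds 4 vertices, so the decomposition has width 3, which upper-bounds the treewidth. Conversely, {4, 6, 8, 9} is a clique of size 4, and the vertices of any clique must share a bag in every tree decomposition; so some bag has ≥ 4 vertices and tw(G) ≥ 3. Therefore the treewidth is 3.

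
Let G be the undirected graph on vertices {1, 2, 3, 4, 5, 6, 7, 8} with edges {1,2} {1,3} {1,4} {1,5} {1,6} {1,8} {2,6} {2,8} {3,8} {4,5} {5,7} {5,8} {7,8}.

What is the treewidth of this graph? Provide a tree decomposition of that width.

Treewidth 2.
One such decomposition:
Bags: B1 = {5, 7, 8}  B2 = {1, 5, 8}  B3 = {1, 4, 5}  B4 = {1, 3, 8}  B5 = {1, 2, 8}  B6 = {1, 2, 6}
Tree: B1–B2, B2–B3, B2–B4, B4–B5, B5–B6

The largest bag has 3 vertices, giving width 2; this decomposition certifies tw(G) ≤ 2. Conversely, {1, 2, 8} is a clique of size 3, and the vertices of any clique must share a bag in every tree decomposition; so some bag has ≥ 3 vertices and tw(G) ≥ 2. The upper and lower bounds meet at 2, so that is the treewidth.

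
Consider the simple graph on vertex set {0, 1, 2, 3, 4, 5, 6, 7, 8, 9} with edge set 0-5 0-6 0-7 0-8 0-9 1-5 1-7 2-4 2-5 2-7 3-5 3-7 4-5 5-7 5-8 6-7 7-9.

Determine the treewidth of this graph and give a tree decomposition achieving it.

Treewidth 2.
One such decomposition:
Bags: B1 = {0, 6, 7}  B2 = {0, 5, 7}  B3 = {2, 5, 7}  B4 = {2, 4, 5}  B5 = {0, 7, 9}  B6 = {3, 5, 7}  B7 = {1, 5, 7}  B8 = {0, 5, 8}
Tree: B1–B2, B2–B3, B3–B4, B2–B5, B2–B6, B2–B7, B2–B8

Each bag holds 3 vertices, so the decomposition has width 2, which upper-bounds the treewidth. On the other hand G contains the 3-clique {0, 7, 9}. A clique must lie in a single bag of any decomposition, so no decomposition can have width below 2. Hence tw(G) = 2 exactly.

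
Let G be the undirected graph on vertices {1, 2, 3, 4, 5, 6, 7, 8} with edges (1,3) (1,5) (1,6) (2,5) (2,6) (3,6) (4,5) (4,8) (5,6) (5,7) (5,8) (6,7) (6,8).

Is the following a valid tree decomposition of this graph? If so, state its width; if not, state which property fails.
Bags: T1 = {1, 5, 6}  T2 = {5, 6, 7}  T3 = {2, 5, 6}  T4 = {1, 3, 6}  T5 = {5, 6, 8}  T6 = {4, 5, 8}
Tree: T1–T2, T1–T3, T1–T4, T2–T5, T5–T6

Vertex coverage: the bags together contain {1, 2, 3, 4, 5, 6, 7, 8}, the full vertex set. Edge coverage: each edge of G has both endpoints in at least one bag. Running intersection: for every vertex, the bags containing it form a connected subtree. All three properties hold, so this is a valid tree decomposition of width max|bag| − 1 = 2, and hence tw(G) ≤ 2.

Yes; width 2.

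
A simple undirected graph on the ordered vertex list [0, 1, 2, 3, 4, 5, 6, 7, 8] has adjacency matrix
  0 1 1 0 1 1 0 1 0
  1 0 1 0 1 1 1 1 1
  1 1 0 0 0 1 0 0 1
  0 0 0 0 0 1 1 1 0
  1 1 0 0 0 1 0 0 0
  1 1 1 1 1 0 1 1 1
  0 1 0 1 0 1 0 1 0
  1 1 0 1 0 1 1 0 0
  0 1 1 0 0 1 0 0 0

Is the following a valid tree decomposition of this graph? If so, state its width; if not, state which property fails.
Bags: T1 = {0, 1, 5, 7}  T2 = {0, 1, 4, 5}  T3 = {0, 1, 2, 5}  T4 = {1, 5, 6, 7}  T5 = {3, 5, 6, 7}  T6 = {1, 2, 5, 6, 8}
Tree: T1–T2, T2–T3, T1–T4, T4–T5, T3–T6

No — bags containing vertex 6 are not connected in the tree.

A tree decomposition must satisfy three properties: every vertex lies in some bag; for every edge, both endpoints lie together in some bag; and for every vertex, the bags containing it form a connected subtree. Here bags containing vertex 6 are not connected in the tree, so the decomposition is invalid.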